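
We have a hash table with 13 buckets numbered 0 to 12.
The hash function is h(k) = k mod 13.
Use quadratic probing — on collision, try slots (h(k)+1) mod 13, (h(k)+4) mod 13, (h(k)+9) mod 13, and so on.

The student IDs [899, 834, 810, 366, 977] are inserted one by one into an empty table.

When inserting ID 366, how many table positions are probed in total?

3

899 hashes to 2; slot 2 is free -> place at 2.
834 hashes to 2; 2 taken -> place at 3.
810 hashes to 4; slot 4 is free -> place at 4.
366 hashes to 2; 2,3 taken -> place at 6.
977 hashes to 2; 2,3,6 taken -> place at 11.
Table: [., ., 899, 834, 810, ., 366, ., ., ., ., 977, .]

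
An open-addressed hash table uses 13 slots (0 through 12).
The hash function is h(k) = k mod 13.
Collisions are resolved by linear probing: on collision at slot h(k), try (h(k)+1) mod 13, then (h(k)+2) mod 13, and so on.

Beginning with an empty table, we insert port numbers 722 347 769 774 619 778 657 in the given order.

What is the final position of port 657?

Insert 722: h=7, slot 7 empty -> index 7.
Insert 347: h=9, slot 9 empty -> index 9.
Insert 769: h=2, slot 2 empty -> index 2.
Insert 774: h=7, slot 7 occupied -> index 8.
Insert 619: h=8, slots 8,9 occupied -> index 10.
Insert 778: h=11, slot 11 empty -> index 11.
Insert 657: h=7, slots 7,8,9,10,11 occupied -> index 12.
Table: [., ., 769, ., ., ., ., 722, 774, 347, 619, 778, 657]

12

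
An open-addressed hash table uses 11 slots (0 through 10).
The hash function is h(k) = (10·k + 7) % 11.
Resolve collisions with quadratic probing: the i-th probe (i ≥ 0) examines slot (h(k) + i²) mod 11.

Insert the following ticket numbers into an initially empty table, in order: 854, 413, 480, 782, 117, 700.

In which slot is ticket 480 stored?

4

Insert 854: h=0, slot 0 empty -> index 0.
Insert 413: h=1, slot 1 empty -> index 1.
Insert 480: h=0, slots 0,1 occupied -> index 4.
Insert 782: h=6, slot 6 empty -> index 6.
Insert 117: h=0, slots 0,1,4 occupied -> index 9.
Insert 700: h=0, slots 0,1,4,9 occupied -> index 5.
Table: [854, 413, ∅, ∅, 480, 700, 782, ∅, ∅, 117, ∅]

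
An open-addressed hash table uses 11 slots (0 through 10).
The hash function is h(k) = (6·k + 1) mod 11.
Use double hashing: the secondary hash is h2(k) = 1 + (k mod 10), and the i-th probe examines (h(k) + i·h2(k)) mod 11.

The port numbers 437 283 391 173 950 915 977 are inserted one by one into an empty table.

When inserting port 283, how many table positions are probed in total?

2

Insert 437: h=5, slot 5 empty => index 5.
Insert 283: h=5, h2=4, slot 5 occupied => index 9.
Insert 391: h=4, slot 4 empty => index 4.
Insert 173: h=5, h2=4, slots 5,9 occupied => index 2.
Insert 950: h=3, slot 3 empty => index 3.
Insert 915: h=2, h2=6, slot 2 occupied => index 8.
Insert 977: h=0, slot 0 empty => index 0.
Table: [977, ., 173, 950, 391, 437, ., ., 915, 283, .]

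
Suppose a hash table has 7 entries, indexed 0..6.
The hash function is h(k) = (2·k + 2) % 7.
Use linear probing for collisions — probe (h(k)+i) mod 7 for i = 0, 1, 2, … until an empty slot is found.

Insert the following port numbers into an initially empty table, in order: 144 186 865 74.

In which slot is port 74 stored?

Insert 144: h=3, slot 3 empty => index 3.
Insert 186: h=3, slot 3 occupied => index 4.
Insert 865: h=3, slots 3,4 occupied => index 5.
Insert 74: h=3, slots 3,4,5 occupied => index 6.
Table: [., ., ., 144, 186, 865, 74]

6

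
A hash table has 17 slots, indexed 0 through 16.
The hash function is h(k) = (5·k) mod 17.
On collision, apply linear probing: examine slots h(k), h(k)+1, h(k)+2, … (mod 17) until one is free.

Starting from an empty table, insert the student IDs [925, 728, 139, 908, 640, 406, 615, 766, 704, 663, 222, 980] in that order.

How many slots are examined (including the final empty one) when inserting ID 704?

6

Insert 925: h=1, slot 1 empty → index 1.
Insert 728: h=2, slot 2 empty → index 2.
Insert 139: h=15, slot 15 empty → index 15.
Insert 908: h=1, slots 1,2 occupied → index 3.
Insert 640: h=4, slot 4 empty → index 4.
Insert 406: h=7, slot 7 empty → index 7.
Insert 615: h=15, slot 15 occupied → index 16.
Insert 766: h=5, slot 5 empty → index 5.
Insert 704: h=1, slots 1,2,3,4,5 occupied → index 6.
Insert 663: h=0, slot 0 empty → index 0.
Insert 222: h=5, slots 5,6,7 occupied → index 8.
Insert 980: h=4, slots 4,5,6,7,8 occupied → index 9.
Table: [663, 925, 728, 908, 640, 766, 704, 406, 222, 980, -, -, -, -, -, 139, 615]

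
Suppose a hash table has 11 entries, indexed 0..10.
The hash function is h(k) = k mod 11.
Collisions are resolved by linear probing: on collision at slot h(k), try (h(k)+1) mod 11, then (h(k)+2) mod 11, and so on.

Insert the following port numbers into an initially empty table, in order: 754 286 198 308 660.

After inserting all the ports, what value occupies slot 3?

660

754 hashes to 6; slot 6 is free → place at 6.
286 hashes to 0; slot 0 is free → place at 0.
198 hashes to 0; 0 taken → place at 1.
308 hashes to 0; 0,1 taken → place at 2.
660 hashes to 0; 0,1,2 taken → place at 3.
Table: [286, 198, 308, 660, ∅, ∅, 754, ∅, ∅, ∅, ∅]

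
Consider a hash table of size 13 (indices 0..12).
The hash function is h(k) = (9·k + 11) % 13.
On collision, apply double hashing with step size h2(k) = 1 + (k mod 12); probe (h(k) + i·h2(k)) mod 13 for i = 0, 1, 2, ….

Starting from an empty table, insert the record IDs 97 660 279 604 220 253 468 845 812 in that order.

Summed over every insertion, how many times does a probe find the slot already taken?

9

97 hashes to 0; slot 0 is free → place at 0.
660 hashes to 10; slot 10 is free → place at 10.
279 hashes to 0, h2=4; 0 taken → place at 4.
604 hashes to 0, h2=5; 0 taken → place at 5.
220 hashes to 2; slot 2 is free → place at 2.
253 hashes to 0, h2=2; 0,2,4 taken → place at 6.
468 hashes to 11; slot 11 is free → place at 11.
845 hashes to 11, h2=6; 11,4,10 taken → place at 3.
812 hashes to 0, h2=9; 0 taken → place at 9.
Table: [97, -, 220, 845, 279, 604, 253, -, -, 812, 660, 468, -]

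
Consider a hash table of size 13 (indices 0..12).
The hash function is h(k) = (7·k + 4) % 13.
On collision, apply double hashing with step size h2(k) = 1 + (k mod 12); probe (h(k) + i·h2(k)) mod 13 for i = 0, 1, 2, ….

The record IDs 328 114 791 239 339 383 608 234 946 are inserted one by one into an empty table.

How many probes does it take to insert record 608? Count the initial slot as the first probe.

2

Insert 328: h=12, slot 12 empty → index 12.
Insert 114: h=9, slot 9 empty → index 9.
Insert 791: h=3, slot 3 empty → index 3.
Insert 239: h=0, slot 0 empty → index 0.
Insert 339: h=11, slot 11 empty → index 11.
Insert 383: h=7, slot 7 empty → index 7.
Insert 608: h=9, h2=9, slot 9 occupied → index 5.
Insert 234: h=4, slot 4 empty → index 4.
Insert 946: h=9, h2=11, slots 9,7,5,3 occupied → index 1.
Table: [239, 946, ., 791, 234, 608, ., 383, ., 114, ., 339, 328]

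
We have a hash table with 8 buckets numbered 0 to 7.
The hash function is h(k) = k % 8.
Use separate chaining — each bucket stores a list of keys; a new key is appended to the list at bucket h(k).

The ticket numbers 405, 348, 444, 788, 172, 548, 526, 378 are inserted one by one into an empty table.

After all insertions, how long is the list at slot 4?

Insert 405: h=5, bucket 5 empty → new chain.
Insert 348: h=4, bucket 4 empty → new chain.
Insert 444: h=4, bucket 4 nonempty → append to chain.
Insert 788: h=4, bucket 4 nonempty → append to chain.
Insert 172: h=4, bucket 4 nonempty → append to chain.
Insert 548: h=4, bucket 4 nonempty → append to chain.
Insert 526: h=6, bucket 6 empty → new chain.
Insert 378: h=2, bucket 2 empty → new chain.
Final buckets:
0: .
1: .
2: 378
3: .
4: 348 -> 444 -> 788 -> 172 -> 548
5: 405
6: 526
7: .

5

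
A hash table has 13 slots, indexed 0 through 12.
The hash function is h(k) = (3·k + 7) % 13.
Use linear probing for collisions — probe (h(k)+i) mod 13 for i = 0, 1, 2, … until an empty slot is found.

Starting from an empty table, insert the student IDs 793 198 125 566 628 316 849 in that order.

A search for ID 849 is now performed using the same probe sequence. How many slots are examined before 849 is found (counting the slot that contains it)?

793: h=7 → slot 7
198: h=3 → slot 3
125: h=5 → slot 5
566: h=2 → slot 2
628: h=6 → slot 6
316: h=6, probe 6,7,8 → slot 8
849: h=6, probe 6,7,8,9 → slot 9
Table: [., ., 566, 198, ., 125, 628, 793, 316, 849, ., ., .]
Lookup 849: h=6, probe 6,7,8,9 → found at 9.

4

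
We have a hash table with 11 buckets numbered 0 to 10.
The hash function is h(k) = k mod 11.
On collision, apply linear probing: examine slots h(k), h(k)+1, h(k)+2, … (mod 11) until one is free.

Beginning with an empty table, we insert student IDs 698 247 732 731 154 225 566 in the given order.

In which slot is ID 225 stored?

9

698 hashes to 5; slot 5 is free -> place at 5.
247 hashes to 5; 5 taken -> place at 6.
732 hashes to 6; 6 taken -> place at 7.
731 hashes to 5; 5,6,7 taken -> place at 8.
154 hashes to 0; slot 0 is free -> place at 0.
225 hashes to 5; 5,6,7,8 taken -> place at 9.
566 hashes to 5; 5,6,7,8,9 taken -> place at 10.
Table: [154, —, —, —, —, 698, 247, 732, 731, 225, 566]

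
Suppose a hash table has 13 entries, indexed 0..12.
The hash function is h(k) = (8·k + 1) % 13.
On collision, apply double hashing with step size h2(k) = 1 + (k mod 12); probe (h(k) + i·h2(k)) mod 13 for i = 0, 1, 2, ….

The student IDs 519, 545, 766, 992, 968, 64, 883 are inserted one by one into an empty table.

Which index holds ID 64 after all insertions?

519: h=6 → slot 6
545: h=6, h2=6, probe 6,12 → slot 12
766: h=6, h2=11, probe 6,4 → slot 4
992: h=7 → slot 7
968: h=10 → slot 10
64: h=6, h2=5, probe 6,11 → slot 11
883: h=6, h2=8, probe 6,1 → slot 1
Table: [., 883, ., ., 766, ., 519, 992, ., ., 968, 64, 545]

11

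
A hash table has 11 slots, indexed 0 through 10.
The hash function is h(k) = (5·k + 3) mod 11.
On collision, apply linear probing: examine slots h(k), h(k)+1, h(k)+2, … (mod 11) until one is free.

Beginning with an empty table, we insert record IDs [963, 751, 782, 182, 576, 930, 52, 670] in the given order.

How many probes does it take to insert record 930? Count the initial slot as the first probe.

4

963: h=0 → slot 0
751: h=7 → slot 7
782: h=8 → slot 8
182: h=0, probe 0,1 → slot 1
576: h=1, probe 1,2 → slot 2
930: h=0, probe 0,1,2,3 → slot 3
52: h=10 → slot 10
670: h=9 → slot 9
Table: [963, 182, 576, 930, —, —, —, 751, 782, 670, 52]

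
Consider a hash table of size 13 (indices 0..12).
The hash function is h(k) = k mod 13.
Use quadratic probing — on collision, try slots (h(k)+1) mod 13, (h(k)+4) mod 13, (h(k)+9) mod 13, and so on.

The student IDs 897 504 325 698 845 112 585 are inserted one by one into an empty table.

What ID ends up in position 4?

897: h=0 => slot 0
504: h=10 => slot 10
325: h=0, probe 0,1 => slot 1
698: h=9 => slot 9
845: h=0, probe 0,1,4 => slot 4
112: h=8 => slot 8
585: h=0, probe 0,1,4,9,3 => slot 3
Table: [897, 325, ∅, 585, 845, ∅, ∅, ∅, 112, 698, 504, ∅, ∅]

845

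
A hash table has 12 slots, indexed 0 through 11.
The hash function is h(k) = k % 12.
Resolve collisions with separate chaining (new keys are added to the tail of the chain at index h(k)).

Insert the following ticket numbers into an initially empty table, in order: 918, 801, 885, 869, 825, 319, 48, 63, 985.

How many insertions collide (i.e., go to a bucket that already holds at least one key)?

918 → bucket 6
801 → bucket 9
885 → bucket 9 (collision)
869 → bucket 5
825 → bucket 9 (collision)
319 → bucket 7
48 → bucket 0
63 → bucket 3
985 → bucket 1
Final buckets:
0: 48
1: 985
2: .
3: 63
4: .
5: 869
6: 918
7: 319
8: .
9: 801 -> 885 -> 825
10: .
11: .

2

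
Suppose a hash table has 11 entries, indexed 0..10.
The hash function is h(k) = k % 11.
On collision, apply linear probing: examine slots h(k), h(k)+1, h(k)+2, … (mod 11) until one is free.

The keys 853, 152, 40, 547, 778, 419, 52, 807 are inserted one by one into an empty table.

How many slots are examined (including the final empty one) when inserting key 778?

853 hashes to 6; slot 6 is free => place at 6.
152 hashes to 9; slot 9 is free => place at 9.
40 hashes to 7; slot 7 is free => place at 7.
547 hashes to 8; slot 8 is free => place at 8.
778 hashes to 8; 8,9 taken => place at 10.
419 hashes to 1; slot 1 is free => place at 1.
52 hashes to 8; 8,9,10 taken => place at 0.
807 hashes to 4; slot 4 is free => place at 4.
Table: [52, 419, ., ., 807, ., 853, 40, 547, 152, 778]

3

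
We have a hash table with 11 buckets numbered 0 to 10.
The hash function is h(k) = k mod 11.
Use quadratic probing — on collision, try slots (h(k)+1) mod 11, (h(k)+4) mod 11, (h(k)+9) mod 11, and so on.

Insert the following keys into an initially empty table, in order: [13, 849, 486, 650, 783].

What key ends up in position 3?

849

13: h=2 => slot 2
849: h=2, probe 2,3 => slot 3
486: h=2, probe 2,3,6 => slot 6
650: h=1 => slot 1
783: h=2, probe 2,3,6,0 => slot 0
Table: [783, 650, 13, 849, ∅, ∅, 486, ∅, ∅, ∅, ∅]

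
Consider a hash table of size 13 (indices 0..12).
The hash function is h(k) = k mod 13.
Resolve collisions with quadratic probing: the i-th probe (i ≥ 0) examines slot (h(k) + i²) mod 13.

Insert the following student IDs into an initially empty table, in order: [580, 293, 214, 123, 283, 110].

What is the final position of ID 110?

580 hashes to 8; slot 8 is free -> place at 8.
293 hashes to 7; slot 7 is free -> place at 7.
214 hashes to 6; slot 6 is free -> place at 6.
123 hashes to 6; 6,7 taken -> place at 10.
283 hashes to 10; 10 taken -> place at 11.
110 hashes to 6; 6,7,10 taken -> place at 2.
Table: [., ., 110, ., ., ., 214, 293, 580, ., 123, 283, .]

2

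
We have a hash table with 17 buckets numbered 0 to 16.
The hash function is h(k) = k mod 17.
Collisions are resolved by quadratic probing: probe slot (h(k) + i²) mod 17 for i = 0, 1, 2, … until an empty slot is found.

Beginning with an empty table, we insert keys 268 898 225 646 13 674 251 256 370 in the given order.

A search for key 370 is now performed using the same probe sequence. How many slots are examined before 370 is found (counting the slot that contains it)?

268 hashes to 13; slot 13 is free => place at 13.
898 hashes to 14; slot 14 is free => place at 14.
225 hashes to 4; slot 4 is free => place at 4.
646 hashes to 0; slot 0 is free => place at 0.
13 hashes to 13; 13,14,0 taken => place at 5.
674 hashes to 11; slot 11 is free => place at 11.
251 hashes to 13; 13,14,0,5 taken => place at 12.
256 hashes to 1; slot 1 is free => place at 1.
370 hashes to 13; 13,14,0,5,12,4 taken => place at 15.
Table: [646, 256, -, -, 225, 13, -, -, -, -, -, 674, 251, 268, 898, 370, -]
Lookup 370: h=13, probe 13,14,0,5,12,4,15 → found at 15.

7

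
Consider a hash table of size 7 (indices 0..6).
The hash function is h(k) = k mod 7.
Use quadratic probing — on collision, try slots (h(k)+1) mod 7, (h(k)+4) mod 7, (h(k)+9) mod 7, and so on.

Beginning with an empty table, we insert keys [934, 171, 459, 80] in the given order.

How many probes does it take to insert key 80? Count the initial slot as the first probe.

Insert 934: h=3, slot 3 empty => index 3.
Insert 171: h=3, slot 3 occupied => index 4.
Insert 459: h=4, slot 4 occupied => index 5.
Insert 80: h=3, slots 3,4 occupied => index 0.
Table: [80, -, -, 934, 171, 459, -]

3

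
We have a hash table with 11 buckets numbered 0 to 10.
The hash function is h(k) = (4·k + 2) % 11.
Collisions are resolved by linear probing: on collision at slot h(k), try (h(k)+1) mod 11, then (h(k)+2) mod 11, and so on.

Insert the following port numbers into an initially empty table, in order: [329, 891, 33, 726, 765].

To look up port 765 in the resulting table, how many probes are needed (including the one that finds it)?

2

329: h=9 -> slot 9
891: h=2 -> slot 2
33: h=2, probe 2,3 -> slot 3
726: h=2, probe 2,3,4 -> slot 4
765: h=4, probe 4,5 -> slot 5
Table: [-, -, 891, 33, 726, 765, -, -, -, 329, -]
Lookup 765: h=4, probe 4,5 → found at 5.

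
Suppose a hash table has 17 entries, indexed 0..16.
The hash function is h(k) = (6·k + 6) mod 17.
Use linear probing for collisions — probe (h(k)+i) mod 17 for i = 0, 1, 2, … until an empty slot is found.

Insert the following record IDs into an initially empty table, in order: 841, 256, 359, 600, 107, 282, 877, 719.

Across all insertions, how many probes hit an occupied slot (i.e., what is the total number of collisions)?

6

841 hashes to 3; slot 3 is free -> place at 3.
256 hashes to 12; slot 12 is free -> place at 12.
359 hashes to 1; slot 1 is free -> place at 1.
600 hashes to 2; slot 2 is free -> place at 2.
107 hashes to 2; 2,3 taken -> place at 4.
282 hashes to 15; slot 15 is free -> place at 15.
877 hashes to 15; 15 taken -> place at 16.
719 hashes to 2; 2,3,4 taken -> place at 5.
Table: [_, 359, 600, 841, 107, 719, _, _, _, _, _, _, 256, _, _, 282, 877]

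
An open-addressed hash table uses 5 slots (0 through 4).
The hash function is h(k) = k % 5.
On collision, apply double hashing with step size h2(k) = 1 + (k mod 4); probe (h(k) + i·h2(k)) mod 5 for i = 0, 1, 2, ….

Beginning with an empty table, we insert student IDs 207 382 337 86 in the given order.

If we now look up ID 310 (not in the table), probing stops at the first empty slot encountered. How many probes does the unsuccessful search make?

2

Insert 207: h=2, slot 2 empty → index 2.
Insert 382: h=2, h2=3, slot 2 occupied → index 0.
Insert 337: h=2, h2=2, slot 2 occupied → index 4.
Insert 86: h=1, slot 1 empty → index 1.
Table: [382, 86, 207, ., 337]
Lookup 310: h=0, h2=3, probe 0,3 → slot 3 empty, not found.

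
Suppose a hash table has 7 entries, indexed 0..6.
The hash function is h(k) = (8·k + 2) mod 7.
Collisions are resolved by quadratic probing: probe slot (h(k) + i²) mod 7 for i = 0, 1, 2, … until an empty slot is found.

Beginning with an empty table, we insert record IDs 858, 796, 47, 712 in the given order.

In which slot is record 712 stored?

858: h=6 => slot 6
796: h=0 => slot 0
47: h=0, probe 0,1 => slot 1
712: h=0, probe 0,1,4 => slot 4
Table: [796, 47, -, -, 712, -, 858]

4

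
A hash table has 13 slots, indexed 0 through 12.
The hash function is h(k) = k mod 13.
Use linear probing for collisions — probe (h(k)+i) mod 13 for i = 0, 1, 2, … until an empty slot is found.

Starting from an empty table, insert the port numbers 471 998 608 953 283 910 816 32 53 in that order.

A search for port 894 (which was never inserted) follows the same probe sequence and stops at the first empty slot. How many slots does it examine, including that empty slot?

9

Insert 471: h=3, slot 3 empty -> index 3.
Insert 998: h=10, slot 10 empty -> index 10.
Insert 608: h=10, slot 10 occupied -> index 11.
Insert 953: h=4, slot 4 empty -> index 4.
Insert 283: h=10, slots 10,11 occupied -> index 12.
Insert 910: h=0, slot 0 empty -> index 0.
Insert 816: h=10, slots 10,11,12,0 occupied -> index 1.
Insert 32: h=6, slot 6 empty -> index 6.
Insert 53: h=1, slot 1 occupied -> index 2.
Table: [910, 816, 53, 471, 953, _, 32, _, _, _, 998, 608, 283]
Lookup 894: h=10, probe 10,11,12,0,1,2,3,4,5 → slot 5 empty, not found.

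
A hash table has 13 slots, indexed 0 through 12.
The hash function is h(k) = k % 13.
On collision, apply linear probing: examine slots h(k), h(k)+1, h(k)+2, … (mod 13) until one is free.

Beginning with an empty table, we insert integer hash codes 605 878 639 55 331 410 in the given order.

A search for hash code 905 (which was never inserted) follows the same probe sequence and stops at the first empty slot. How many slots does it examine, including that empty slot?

3

605: h=7 -> slot 7
878: h=7, probe 7,8 -> slot 8
639: h=2 -> slot 2
55: h=3 -> slot 3
331: h=6 -> slot 6
410: h=7, probe 7,8,9 -> slot 9
Table: [∅, ∅, 639, 55, ∅, ∅, 331, 605, 878, 410, ∅, ∅, ∅]
Lookup 905: h=8, probe 8,9,10 → slot 10 empty, not found.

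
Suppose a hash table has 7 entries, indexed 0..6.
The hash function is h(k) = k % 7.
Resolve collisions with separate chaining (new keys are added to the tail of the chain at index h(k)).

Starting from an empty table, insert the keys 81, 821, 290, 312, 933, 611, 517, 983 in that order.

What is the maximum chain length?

Insert 81: h=4, bucket 4 empty -> new chain.
Insert 821: h=2, bucket 2 empty -> new chain.
Insert 290: h=3, bucket 3 empty -> new chain.
Insert 312: h=4, bucket 4 nonempty -> append to chain.
Insert 933: h=2, bucket 2 nonempty -> append to chain.
Insert 611: h=2, bucket 2 nonempty -> append to chain.
Insert 517: h=6, bucket 6 empty -> new chain.
Insert 983: h=3, bucket 3 nonempty -> append to chain.
Final buckets:
0: ∅
1: ∅
2: 821 -> 933 -> 611
3: 290 -> 983
4: 81 -> 312
5: ∅
6: 517

3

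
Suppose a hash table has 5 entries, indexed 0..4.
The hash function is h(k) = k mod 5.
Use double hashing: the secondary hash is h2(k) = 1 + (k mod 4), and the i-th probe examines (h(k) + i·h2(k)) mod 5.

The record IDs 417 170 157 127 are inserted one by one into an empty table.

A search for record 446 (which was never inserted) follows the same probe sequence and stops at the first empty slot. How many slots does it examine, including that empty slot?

5

417: h=2 → slot 2
170: h=0 → slot 0
157: h=2, h2=2, probe 2,4 → slot 4
127: h=2, h2=4, probe 2,1 → slot 1
Table: [170, 127, 417, —, 157]
Lookup 446: h=1, h2=3, probe 1,4,2,0,3 → slot 3 empty, not found.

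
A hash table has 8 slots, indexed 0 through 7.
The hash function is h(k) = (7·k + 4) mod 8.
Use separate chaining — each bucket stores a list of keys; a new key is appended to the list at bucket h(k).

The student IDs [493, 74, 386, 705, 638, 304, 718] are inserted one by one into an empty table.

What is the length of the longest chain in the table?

2

Insert 493: h=7, bucket 7 empty -> new chain.
Insert 74: h=2, bucket 2 empty -> new chain.
Insert 386: h=2, bucket 2 nonempty -> append to chain.
Insert 705: h=3, bucket 3 empty -> new chain.
Insert 638: h=6, bucket 6 empty -> new chain.
Insert 304: h=4, bucket 4 empty -> new chain.
Insert 718: h=6, bucket 6 nonempty -> append to chain.
Final buckets:
0: —
1: —
2: 74 -> 386
3: 705
4: 304
5: —
6: 638 -> 718
7: 493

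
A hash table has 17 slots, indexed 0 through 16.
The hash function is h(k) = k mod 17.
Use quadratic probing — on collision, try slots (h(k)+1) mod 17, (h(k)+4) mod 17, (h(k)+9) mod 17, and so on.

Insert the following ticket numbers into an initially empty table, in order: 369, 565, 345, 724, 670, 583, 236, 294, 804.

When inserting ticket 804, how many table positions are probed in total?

4

369 hashes to 12; slot 12 is free -> place at 12.
565 hashes to 4; slot 4 is free -> place at 4.
345 hashes to 5; slot 5 is free -> place at 5.
724 hashes to 10; slot 10 is free -> place at 10.
670 hashes to 7; slot 7 is free -> place at 7.
583 hashes to 5; 5 taken -> place at 6.
236 hashes to 15; slot 15 is free -> place at 15.
294 hashes to 5; 5,6 taken -> place at 9.
804 hashes to 5; 5,6,9 taken -> place at 14.
Table: [∅, ∅, ∅, ∅, 565, 345, 583, 670, ∅, 294, 724, ∅, 369, ∅, 804, 236, ∅]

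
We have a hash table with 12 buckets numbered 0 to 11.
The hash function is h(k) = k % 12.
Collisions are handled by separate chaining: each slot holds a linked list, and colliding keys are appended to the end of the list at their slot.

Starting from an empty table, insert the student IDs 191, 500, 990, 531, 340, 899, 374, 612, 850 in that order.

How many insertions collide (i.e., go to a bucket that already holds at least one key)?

191 → bucket 11
500 → bucket 8
990 → bucket 6
531 → bucket 3
340 → bucket 4
899 → bucket 11 (collision)
374 → bucket 2
612 → bucket 0
850 → bucket 10
Final buckets:
0: 612
1: .
2: 374
3: 531
4: 340
5: .
6: 990
7: .
8: 500
9: .
10: 850
11: 191 -> 899

1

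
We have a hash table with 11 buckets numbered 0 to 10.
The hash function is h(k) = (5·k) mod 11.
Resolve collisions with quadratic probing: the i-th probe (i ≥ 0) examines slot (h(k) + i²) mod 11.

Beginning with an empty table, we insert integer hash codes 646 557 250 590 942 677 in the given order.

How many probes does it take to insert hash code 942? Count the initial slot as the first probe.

3

646 hashes to 7; slot 7 is free -> place at 7.
557 hashes to 2; slot 2 is free -> place at 2.
250 hashes to 7; 7 taken -> place at 8.
590 hashes to 2; 2 taken -> place at 3.
942 hashes to 2; 2,3 taken -> place at 6.
677 hashes to 8; 8 taken -> place at 9.
Table: [∅, ∅, 557, 590, ∅, ∅, 942, 646, 250, 677, ∅]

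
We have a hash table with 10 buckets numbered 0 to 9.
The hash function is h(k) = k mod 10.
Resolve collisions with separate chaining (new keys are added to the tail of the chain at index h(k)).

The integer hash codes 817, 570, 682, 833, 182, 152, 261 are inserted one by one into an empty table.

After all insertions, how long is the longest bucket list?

3

817 → bucket 7
570 → bucket 0
682 → bucket 2
833 → bucket 3
182 → bucket 2 (collision)
152 → bucket 2 (collision)
261 → bucket 1
Final buckets:
0: 570
1: 261
2: 682 -> 182 -> 152
3: 833
4: .
5: .
6: .
7: 817
8: .
9: .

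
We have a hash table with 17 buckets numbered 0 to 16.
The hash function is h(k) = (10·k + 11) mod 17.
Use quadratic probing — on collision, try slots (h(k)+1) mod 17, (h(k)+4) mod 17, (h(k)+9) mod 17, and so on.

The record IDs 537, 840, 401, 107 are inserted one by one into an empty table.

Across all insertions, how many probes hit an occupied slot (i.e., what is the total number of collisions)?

Insert 537: h=9, slot 9 empty -> index 9.
Insert 840: h=13, slot 13 empty -> index 13.
Insert 401: h=9, slot 9 occupied -> index 10.
Insert 107: h=10, slot 10 occupied -> index 11.
Table: [∅, ∅, ∅, ∅, ∅, ∅, ∅, ∅, ∅, 537, 401, 107, ∅, 840, ∅, ∅, ∅]

2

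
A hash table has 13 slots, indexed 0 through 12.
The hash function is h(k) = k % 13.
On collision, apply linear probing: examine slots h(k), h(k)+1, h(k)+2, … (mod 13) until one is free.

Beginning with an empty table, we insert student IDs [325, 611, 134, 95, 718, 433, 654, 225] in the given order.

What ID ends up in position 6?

433

325 hashes to 0; slot 0 is free => place at 0.
611 hashes to 0; 0 taken => place at 1.
134 hashes to 4; slot 4 is free => place at 4.
95 hashes to 4; 4 taken => place at 5.
718 hashes to 3; slot 3 is free => place at 3.
433 hashes to 4; 4,5 taken => place at 6.
654 hashes to 4; 4,5,6 taken => place at 7.
225 hashes to 4; 4,5,6,7 taken => place at 8.
Table: [325, 611, -, 718, 134, 95, 433, 654, 225, -, -, -, -]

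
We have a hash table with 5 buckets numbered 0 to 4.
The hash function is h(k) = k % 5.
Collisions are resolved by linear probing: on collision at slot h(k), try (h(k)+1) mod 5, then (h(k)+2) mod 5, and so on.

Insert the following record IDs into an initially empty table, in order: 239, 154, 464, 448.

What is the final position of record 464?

239 hashes to 4; slot 4 is free → place at 4.
154 hashes to 4; 4 taken → place at 0.
464 hashes to 4; 4,0 taken → place at 1.
448 hashes to 3; slot 3 is free → place at 3.
Table: [154, 464, -, 448, 239]

1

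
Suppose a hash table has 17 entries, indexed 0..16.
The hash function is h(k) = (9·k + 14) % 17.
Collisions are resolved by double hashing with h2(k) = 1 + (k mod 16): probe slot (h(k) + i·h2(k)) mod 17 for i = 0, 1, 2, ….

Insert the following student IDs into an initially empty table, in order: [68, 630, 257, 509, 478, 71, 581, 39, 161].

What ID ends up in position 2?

581

Insert 68: h=14, slot 14 empty => index 14.
Insert 630: h=6, slot 6 empty => index 6.
Insert 257: h=15, slot 15 empty => index 15.
Insert 509: h=5, slot 5 empty => index 5.
Insert 478: h=15, h2=15, slot 15 occupied => index 13.
Insert 71: h=7, slot 7 empty => index 7.
Insert 581: h=7, h2=6, slots 7,13 occupied => index 2.
Insert 39: h=8, slot 8 empty => index 8.
Insert 161: h=1, slot 1 empty => index 1.
Table: [—, 161, 581, —, —, 509, 630, 71, 39, —, —, —, —, 478, 68, 257, —]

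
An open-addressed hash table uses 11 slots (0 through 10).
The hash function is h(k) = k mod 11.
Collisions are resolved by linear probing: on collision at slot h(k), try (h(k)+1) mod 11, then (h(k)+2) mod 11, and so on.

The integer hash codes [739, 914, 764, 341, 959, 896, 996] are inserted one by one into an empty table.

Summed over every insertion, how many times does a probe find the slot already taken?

3

739 hashes to 2; slot 2 is free -> place at 2.
914 hashes to 1; slot 1 is free -> place at 1.
764 hashes to 5; slot 5 is free -> place at 5.
341 hashes to 0; slot 0 is free -> place at 0.
959 hashes to 2; 2 taken -> place at 3.
896 hashes to 5; 5 taken -> place at 6.
996 hashes to 6; 6 taken -> place at 7.
Table: [341, 914, 739, 959, -, 764, 896, 996, -, -, -]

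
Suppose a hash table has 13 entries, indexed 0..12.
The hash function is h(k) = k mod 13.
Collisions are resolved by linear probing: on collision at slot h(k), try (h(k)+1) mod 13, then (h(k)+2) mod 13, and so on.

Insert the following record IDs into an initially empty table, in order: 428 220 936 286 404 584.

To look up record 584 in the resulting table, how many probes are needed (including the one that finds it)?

Insert 428: h=12, slot 12 empty => index 12.
Insert 220: h=12, slot 12 occupied => index 0.
Insert 936: h=0, slot 0 occupied => index 1.
Insert 286: h=0, slots 0,1 occupied => index 2.
Insert 404: h=1, slots 1,2 occupied => index 3.
Insert 584: h=12, slots 12,0,1,2,3 occupied => index 4.
Table: [220, 936, 286, 404, 584, ., ., ., ., ., ., ., 428]
Lookup 584: h=12, probe 12,0,1,2,3,4 → found at 4.

6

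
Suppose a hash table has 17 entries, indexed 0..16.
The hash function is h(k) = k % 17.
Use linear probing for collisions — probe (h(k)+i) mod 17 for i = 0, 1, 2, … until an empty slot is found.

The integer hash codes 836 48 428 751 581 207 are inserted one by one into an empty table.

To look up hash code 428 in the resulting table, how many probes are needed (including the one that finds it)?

2

Insert 836: h=3, slot 3 empty => index 3.
Insert 48: h=14, slot 14 empty => index 14.
Insert 428: h=3, slot 3 occupied => index 4.
Insert 751: h=3, slots 3,4 occupied => index 5.
Insert 581: h=3, slots 3,4,5 occupied => index 6.
Insert 207: h=3, slots 3,4,5,6 occupied => index 7.
Table: [_, _, _, 836, 428, 751, 581, 207, _, _, _, _, _, _, 48, _, _]
Lookup 428: h=3, probe 3,4 → found at 4.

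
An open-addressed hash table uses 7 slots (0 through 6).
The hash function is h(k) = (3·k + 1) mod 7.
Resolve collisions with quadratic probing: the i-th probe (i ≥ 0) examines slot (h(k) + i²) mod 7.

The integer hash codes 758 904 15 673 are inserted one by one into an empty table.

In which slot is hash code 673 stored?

Insert 758: h=0, slot 0 empty => index 0.
Insert 904: h=4, slot 4 empty => index 4.
Insert 15: h=4, slot 4 occupied => index 5.
Insert 673: h=4, slots 4,5 occupied => index 1.
Table: [758, 673, ., ., 904, 15, .]

1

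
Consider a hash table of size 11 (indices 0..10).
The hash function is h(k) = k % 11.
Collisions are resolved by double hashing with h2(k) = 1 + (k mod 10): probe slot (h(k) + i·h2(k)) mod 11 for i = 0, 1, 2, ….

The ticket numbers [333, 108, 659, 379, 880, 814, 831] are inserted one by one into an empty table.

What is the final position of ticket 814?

333 hashes to 3; slot 3 is free -> place at 3.
108 hashes to 9; slot 9 is free -> place at 9.
659 hashes to 10; slot 10 is free -> place at 10.
379 hashes to 5; slot 5 is free -> place at 5.
880 hashes to 0; slot 0 is free -> place at 0.
814 hashes to 0, h2=5; 0,5,10 taken -> place at 4.
831 hashes to 6; slot 6 is free -> place at 6.
Table: [880, ., ., 333, 814, 379, 831, ., ., 108, 659]

4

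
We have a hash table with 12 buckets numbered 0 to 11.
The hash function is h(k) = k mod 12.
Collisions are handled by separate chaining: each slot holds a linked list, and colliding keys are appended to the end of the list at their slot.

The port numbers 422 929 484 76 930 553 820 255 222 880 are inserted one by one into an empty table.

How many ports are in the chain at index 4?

Insert 422: h=2, bucket 2 empty → new chain.
Insert 929: h=5, bucket 5 empty → new chain.
Insert 484: h=4, bucket 4 empty → new chain.
Insert 76: h=4, bucket 4 nonempty → append to chain.
Insert 930: h=6, bucket 6 empty → new chain.
Insert 553: h=1, bucket 1 empty → new chain.
Insert 820: h=4, bucket 4 nonempty → append to chain.
Insert 255: h=3, bucket 3 empty → new chain.
Insert 222: h=6, bucket 6 nonempty → append to chain.
Insert 880: h=4, bucket 4 nonempty → append to chain.
Final buckets:
0: .
1: 553
2: 422
3: 255
4: 484 -> 76 -> 820 -> 880
5: 929
6: 930 -> 222
7: .
8: .
9: .
10: .
11: .

4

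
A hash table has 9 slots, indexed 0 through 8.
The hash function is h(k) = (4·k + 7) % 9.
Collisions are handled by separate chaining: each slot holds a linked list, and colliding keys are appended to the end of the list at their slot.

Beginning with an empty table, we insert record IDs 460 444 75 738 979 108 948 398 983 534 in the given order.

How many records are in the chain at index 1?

4

460 -> bucket 2
444 -> bucket 1
75 -> bucket 1 (collision)
738 -> bucket 7
979 -> bucket 8
108 -> bucket 7 (collision)
948 -> bucket 1 (collision)
398 -> bucket 6
983 -> bucket 6 (collision)
534 -> bucket 1 (collision)
Final buckets:
0: .
1: 444 -> 75 -> 948 -> 534
2: 460
3: .
4: .
5: .
6: 398 -> 983
7: 738 -> 108
8: 979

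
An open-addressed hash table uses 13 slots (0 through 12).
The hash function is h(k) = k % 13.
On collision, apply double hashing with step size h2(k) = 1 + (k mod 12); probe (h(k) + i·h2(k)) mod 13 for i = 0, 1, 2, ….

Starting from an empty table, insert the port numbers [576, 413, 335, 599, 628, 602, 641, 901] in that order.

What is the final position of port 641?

3

576: h=4 => slot 4
413: h=10 => slot 10
335: h=10, h2=12, probe 10,9 => slot 9
599: h=1 => slot 1
628: h=4, h2=5, probe 4,9,1,6 => slot 6
602: h=4, h2=3, probe 4,7 => slot 7
641: h=4, h2=6, probe 4,10,3 => slot 3
901: h=4, h2=2, probe 4,6,8 => slot 8
Table: [—, 599, —, 641, 576, —, 628, 602, 901, 335, 413, —, —]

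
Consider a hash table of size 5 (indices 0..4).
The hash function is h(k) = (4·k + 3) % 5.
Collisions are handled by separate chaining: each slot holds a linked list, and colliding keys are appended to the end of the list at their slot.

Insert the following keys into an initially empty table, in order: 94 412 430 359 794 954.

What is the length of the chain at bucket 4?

4

Insert 94: h=4, bucket 4 empty → new chain.
Insert 412: h=1, bucket 1 empty → new chain.
Insert 430: h=3, bucket 3 empty → new chain.
Insert 359: h=4, bucket 4 nonempty → append to chain.
Insert 794: h=4, bucket 4 nonempty → append to chain.
Insert 954: h=4, bucket 4 nonempty → append to chain.
Final buckets:
0: —
1: 412
2: —
3: 430
4: 94 -> 359 -> 794 -> 954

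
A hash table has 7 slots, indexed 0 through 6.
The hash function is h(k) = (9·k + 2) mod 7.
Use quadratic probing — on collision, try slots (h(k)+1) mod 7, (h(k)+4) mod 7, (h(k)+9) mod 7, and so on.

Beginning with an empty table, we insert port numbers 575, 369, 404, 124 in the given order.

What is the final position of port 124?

Insert 575: h=4, slot 4 empty => index 4.
Insert 369: h=5, slot 5 empty => index 5.
Insert 404: h=5, slot 5 occupied => index 6.
Insert 124: h=5, slots 5,6 occupied => index 2.
Table: [., ., 124, ., 575, 369, 404]

2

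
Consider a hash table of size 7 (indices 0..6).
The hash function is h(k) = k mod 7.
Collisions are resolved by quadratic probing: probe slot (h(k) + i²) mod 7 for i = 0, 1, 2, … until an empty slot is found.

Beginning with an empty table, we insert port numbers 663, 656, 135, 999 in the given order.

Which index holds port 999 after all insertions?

663 hashes to 5; slot 5 is free → place at 5.
656 hashes to 5; 5 taken → place at 6.
135 hashes to 2; slot 2 is free → place at 2.
999 hashes to 5; 5,6,2 taken → place at 0.
Table: [999, ., 135, ., ., 663, 656]

0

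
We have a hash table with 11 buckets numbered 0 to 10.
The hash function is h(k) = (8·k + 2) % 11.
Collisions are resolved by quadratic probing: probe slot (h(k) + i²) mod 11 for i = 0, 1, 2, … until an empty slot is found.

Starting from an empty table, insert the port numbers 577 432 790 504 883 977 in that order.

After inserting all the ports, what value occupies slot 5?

883

Insert 577: h=9, slot 9 empty → index 9.
Insert 432: h=4, slot 4 empty → index 4.
Insert 790: h=8, slot 8 empty → index 8.
Insert 504: h=8, slots 8,9 occupied → index 1.
Insert 883: h=4, slot 4 occupied → index 5.
Insert 977: h=8, slots 8,9,1 occupied → index 6.
Table: [., 504, ., ., 432, 883, 977, ., 790, 577, .]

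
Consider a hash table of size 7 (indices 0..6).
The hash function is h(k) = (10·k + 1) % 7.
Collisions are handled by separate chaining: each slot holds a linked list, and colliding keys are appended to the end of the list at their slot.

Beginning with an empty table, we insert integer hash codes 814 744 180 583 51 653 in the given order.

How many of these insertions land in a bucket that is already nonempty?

4

814 -> bucket 0
744 -> bucket 0 (collision)
180 -> bucket 2
583 -> bucket 0 (collision)
51 -> bucket 0 (collision)
653 -> bucket 0 (collision)
Final buckets:
0: 814 -> 744 -> 583 -> 51 -> 653
1: .
2: 180
3: .
4: .
5: .
6: .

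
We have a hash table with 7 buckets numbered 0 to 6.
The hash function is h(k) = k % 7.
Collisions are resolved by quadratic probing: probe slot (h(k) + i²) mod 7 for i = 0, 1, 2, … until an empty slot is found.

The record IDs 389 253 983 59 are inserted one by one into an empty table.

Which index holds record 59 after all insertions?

0

389: h=4 -> slot 4
253: h=1 -> slot 1
983: h=3 -> slot 3
59: h=3, probe 3,4,0 -> slot 0
Table: [59, 253, ., 983, 389, ., .]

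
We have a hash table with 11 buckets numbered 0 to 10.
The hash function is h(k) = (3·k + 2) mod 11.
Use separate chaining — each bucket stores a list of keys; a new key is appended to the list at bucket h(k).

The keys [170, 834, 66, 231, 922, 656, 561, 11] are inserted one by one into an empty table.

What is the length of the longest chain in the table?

Insert 170: h=6, bucket 6 empty → new chain.
Insert 834: h=7, bucket 7 empty → new chain.
Insert 66: h=2, bucket 2 empty → new chain.
Insert 231: h=2, bucket 2 nonempty → append to chain.
Insert 922: h=7, bucket 7 nonempty → append to chain.
Insert 656: h=1, bucket 1 empty → new chain.
Insert 561: h=2, bucket 2 nonempty → append to chain.
Insert 11: h=2, bucket 2 nonempty → append to chain.
Final buckets:
0: .
1: 656
2: 66 -> 231 -> 561 -> 11
3: .
4: .
5: .
6: 170
7: 834 -> 922
8: .
9: .
10: .

4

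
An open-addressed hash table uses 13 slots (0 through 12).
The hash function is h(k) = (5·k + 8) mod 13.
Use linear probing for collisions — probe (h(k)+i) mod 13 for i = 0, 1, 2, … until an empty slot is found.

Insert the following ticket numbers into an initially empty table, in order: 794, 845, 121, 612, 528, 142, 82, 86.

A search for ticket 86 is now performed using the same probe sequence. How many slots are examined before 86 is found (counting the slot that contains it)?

794: h=0 => slot 0
845: h=8 => slot 8
121: h=2 => slot 2
612: h=0, probe 0,1 => slot 1
528: h=9 => slot 9
142: h=3 => slot 3
82: h=2, probe 2,3,4 => slot 4
86: h=9, probe 9,10 => slot 10
Table: [794, 612, 121, 142, 82, —, —, —, 845, 528, 86, —, —]
Lookup 86: h=9, probe 9,10 → found at 10.

2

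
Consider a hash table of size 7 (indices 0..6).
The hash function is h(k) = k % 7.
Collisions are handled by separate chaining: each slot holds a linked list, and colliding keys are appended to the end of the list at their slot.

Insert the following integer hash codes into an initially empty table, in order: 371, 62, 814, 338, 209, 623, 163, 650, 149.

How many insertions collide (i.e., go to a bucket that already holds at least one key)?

6

Insert 371: h=0, bucket 0 empty → new chain.
Insert 62: h=6, bucket 6 empty → new chain.
Insert 814: h=2, bucket 2 empty → new chain.
Insert 338: h=2, bucket 2 nonempty → append to chain.
Insert 209: h=6, bucket 6 nonempty → append to chain.
Insert 623: h=0, bucket 0 nonempty → append to chain.
Insert 163: h=2, bucket 2 nonempty → append to chain.
Insert 650: h=6, bucket 6 nonempty → append to chain.
Insert 149: h=2, bucket 2 nonempty → append to chain.
Final buckets:
0: 371 -> 623
1: -
2: 814 -> 338 -> 163 -> 149
3: -
4: -
5: -
6: 62 -> 209 -> 650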